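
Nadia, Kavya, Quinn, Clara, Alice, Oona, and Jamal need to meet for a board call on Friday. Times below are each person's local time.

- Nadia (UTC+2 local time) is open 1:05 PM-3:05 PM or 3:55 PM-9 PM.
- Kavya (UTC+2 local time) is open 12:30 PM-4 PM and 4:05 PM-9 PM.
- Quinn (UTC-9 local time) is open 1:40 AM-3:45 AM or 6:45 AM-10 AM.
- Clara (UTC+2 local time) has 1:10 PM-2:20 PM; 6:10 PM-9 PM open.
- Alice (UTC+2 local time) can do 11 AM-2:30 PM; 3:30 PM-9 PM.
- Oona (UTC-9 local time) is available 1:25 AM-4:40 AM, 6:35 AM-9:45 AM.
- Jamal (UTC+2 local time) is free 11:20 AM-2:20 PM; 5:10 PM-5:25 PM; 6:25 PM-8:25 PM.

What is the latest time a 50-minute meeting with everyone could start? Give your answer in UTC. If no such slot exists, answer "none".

Nadia in UTC: 11:05-13:05, 13:55-19:00 (subtract 2h to convert from UTC+2).
Kavya in UTC: 10:30-14:00, 14:05-19:00 (subtract 2h to convert from UTC+2).
Quinn in UTC: 10:40-12:45, 15:45-19:00 (add 9h to convert from UTC-9).
Clara in UTC: 11:10-12:20, 16:10-19:00 (subtract 2h to convert from UTC+2).
Alice in UTC: 09:00-12:30, 13:30-19:00 (subtract 2h to convert from UTC+2).
Oona in UTC: 10:25-13:40, 15:35-18:45 (add 9h to convert from UTC-9).
Jamal in UTC: 09:20-12:20, 15:10-15:25, 16:25-18:25 (subtract 2h to convert from UTC+2).
Nadia ∩ Kavya: 11:05-13:05, 13:55-14:00, 14:05-19:00.
Nadia ∩ Kavya ∩ Quinn: 11:05-12:45, 15:45-19:00.
Nadia ∩ Kavya ∩ Quinn ∩ Clara: 11:10-12:20, 16:10-19:00.
Nadia ∩ Kavya ∩ Quinn ∩ Clara ∩ Alice: 11:10-12:20, 16:10-19:00.
Nadia ∩ Kavya ∩ Quinn ∩ Clara ∩ Alice ∩ Oona: 11:10-12:20, 16:10-18:45.
Nadia ∩ Kavya ∩ Quinn ∩ Clara ∩ Alice ∩ Oona ∩ Jamal: 11:10-12:20, 16:25-18:25.
So the common availability across everyone is 11:10-12:20, 16:25-18:25.
The last common window of at least 50 minutes is 16:25-18:25; a 50-minute meeting can start as late as 17:35 and still end by 18:25.

17:35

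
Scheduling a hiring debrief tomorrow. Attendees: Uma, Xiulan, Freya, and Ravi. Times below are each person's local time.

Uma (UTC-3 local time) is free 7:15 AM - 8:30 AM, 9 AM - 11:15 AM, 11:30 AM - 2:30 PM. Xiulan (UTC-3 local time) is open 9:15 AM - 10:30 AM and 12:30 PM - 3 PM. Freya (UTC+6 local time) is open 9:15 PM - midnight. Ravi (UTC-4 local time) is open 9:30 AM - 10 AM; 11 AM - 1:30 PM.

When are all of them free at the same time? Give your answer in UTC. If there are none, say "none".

15:30-17:30

Uma in UTC: 10:15-11:30, 12:00-14:15, 14:30-17:30 (add 3h to convert from UTC-3).
Xiulan in UTC: 12:15-13:30, 15:30-18:00 (add 3h to convert from UTC-3).
Freya in UTC: 15:15-18:00 (subtract 6h to convert from UTC+6).
Ravi in UTC: 13:30-14:00, 15:00-17:30 (add 4h to convert from UTC-4).
Uma ∩ Xiulan: 12:15-13:30, 15:30-17:30.
Uma ∩ Xiulan ∩ Freya: 15:30-17:30.
Uma ∩ Xiulan ∩ Freya ∩ Ravi: 15:30-17:30.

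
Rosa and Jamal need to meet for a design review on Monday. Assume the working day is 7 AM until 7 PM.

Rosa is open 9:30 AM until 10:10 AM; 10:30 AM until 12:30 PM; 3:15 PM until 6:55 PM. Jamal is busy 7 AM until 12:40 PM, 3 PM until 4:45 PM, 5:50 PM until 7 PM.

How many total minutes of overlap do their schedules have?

65

Rosa free: 09:30-10:10, 10:30-12:30, 15:15-18:55.
Jamal free: 12:40-15:00, 16:45-17:50 (invert busy blocks within the working day).
Rosa ∩ Jamal: 16:45-17:50.
That's a single block of 65 minutes.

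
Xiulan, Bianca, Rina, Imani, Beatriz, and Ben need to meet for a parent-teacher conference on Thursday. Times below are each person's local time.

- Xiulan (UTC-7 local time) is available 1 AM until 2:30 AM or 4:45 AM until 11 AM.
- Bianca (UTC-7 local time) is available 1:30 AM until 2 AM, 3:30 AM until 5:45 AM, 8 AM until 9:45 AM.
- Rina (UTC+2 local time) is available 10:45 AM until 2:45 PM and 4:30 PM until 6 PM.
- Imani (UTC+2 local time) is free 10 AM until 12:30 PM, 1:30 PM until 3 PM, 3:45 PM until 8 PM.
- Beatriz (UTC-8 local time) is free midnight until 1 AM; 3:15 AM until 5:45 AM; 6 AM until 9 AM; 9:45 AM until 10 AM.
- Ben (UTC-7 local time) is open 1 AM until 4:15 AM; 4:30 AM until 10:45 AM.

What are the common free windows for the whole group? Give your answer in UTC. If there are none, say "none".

08:45-09:00, 11:45-12:45, 15:00-16:00

Xiulan in UTC: 08:00-09:30, 11:45-18:00 (add 7h to convert from UTC-7).
Bianca in UTC: 08:30-09:00, 10:30-12:45, 15:00-16:45 (add 7h to convert from UTC-7).
Rina in UTC: 08:45-12:45, 14:30-16:00 (subtract 2h to convert from UTC+2).
Imani in UTC: 08:00-10:30, 11:30-13:00, 13:45-18:00 (subtract 2h to convert from UTC+2).
Beatriz in UTC: 08:00-09:00, 11:15-13:45, 14:00-17:00, 17:45-18:00 (add 8h to convert from UTC-8).
Ben in UTC: 08:00-11:15, 11:30-17:45 (add 7h to convert from UTC-7).
Xiulan ∩ Bianca: 08:30-09:00, 11:45-12:45, 15:00-16:45.
Xiulan ∩ Bianca ∩ Rina: 08:45-09:00, 11:45-12:45, 15:00-16:00.
Xiulan ∩ Bianca ∩ Rina ∩ Imani: 08:45-09:00, 11:45-12:45, 15:00-16:00.
Xiulan ∩ Bianca ∩ Rina ∩ Imani ∩ Beatriz: 08:45-09:00, 11:45-12:45, 15:00-16:00.
Xiulan ∩ Bianca ∩ Rina ∩ Imani ∩ Beatriz ∩ Ben: 08:45-09:00, 11:45-12:45, 15:00-16:00.
So the common availability across everyone is 08:45-09:00, 11:45-12:45, 15:00-16:00.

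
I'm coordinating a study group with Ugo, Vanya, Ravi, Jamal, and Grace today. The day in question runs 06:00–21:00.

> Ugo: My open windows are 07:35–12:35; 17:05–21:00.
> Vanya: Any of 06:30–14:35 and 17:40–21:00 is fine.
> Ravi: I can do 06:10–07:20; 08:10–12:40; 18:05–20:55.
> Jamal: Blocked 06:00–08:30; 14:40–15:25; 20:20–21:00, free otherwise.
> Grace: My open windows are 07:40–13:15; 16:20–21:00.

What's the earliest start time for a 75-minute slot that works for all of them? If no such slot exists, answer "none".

Ugo free: 07:35-12:35, 17:05-21:00.
Vanya free: 06:30-14:35, 17:40-21:00.
Ravi free: 06:10-07:20, 08:10-12:40, 18:05-20:55.
Jamal free: 08:30-14:40, 15:25-20:20 (invert busy blocks within the working day).
Grace free: 07:40-13:15, 16:20-21:00.
Ugo ∩ Vanya: 07:35-12:35, 17:40-21:00.
Ugo ∩ Vanya ∩ Ravi: 08:10-12:35, 18:05-20:55.
Ugo ∩ Vanya ∩ Ravi ∩ Jamal: 08:30-12:35, 18:05-20:20.
Ugo ∩ Vanya ∩ Ravi ∩ Jamal ∩ Grace: 08:30-12:35, 18:05-20:20.
So the common availability across everyone is 08:30-12:35, 18:05-20:20.
The first common window of at least 75 minutes is 08:30-12:35, so the earliest start is 08:30.

08:30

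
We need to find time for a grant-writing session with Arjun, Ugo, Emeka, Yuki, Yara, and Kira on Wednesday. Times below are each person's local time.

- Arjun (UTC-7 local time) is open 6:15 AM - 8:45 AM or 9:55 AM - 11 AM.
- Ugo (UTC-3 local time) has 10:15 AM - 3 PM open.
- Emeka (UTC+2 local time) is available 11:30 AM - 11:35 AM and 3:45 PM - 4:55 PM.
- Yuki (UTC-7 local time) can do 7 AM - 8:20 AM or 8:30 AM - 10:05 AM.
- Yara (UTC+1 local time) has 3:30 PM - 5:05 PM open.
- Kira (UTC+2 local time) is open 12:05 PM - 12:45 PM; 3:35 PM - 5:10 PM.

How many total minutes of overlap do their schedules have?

25

Arjun in UTC: 13:15-15:45, 16:55-18:00 (add 7h to convert from UTC-7).
Ugo in UTC: 13:15-18:00 (add 3h to convert from UTC-3).
Emeka in UTC: 09:30-09:35, 13:45-14:55 (subtract 2h to convert from UTC+2).
Yuki in UTC: 14:00-15:20, 15:30-17:05 (add 7h to convert from UTC-7).
Yara in UTC: 14:30-16:05 (subtract 1h to convert from UTC+1).
Kira in UTC: 10:05-10:45, 13:35-15:10 (subtract 2h to convert from UTC+2).
Arjun ∩ Ugo: 13:15-15:45, 16:55-18:00.
Arjun ∩ Ugo ∩ Emeka: 13:45-14:55.
Arjun ∩ Ugo ∩ Emeka ∩ Yuki: 14:00-14:55.
Arjun ∩ Ugo ∩ Emeka ∩ Yuki ∩ Yara: 14:30-14:55.
Arjun ∩ Ugo ∩ Emeka ∩ Yuki ∩ Yara ∩ Kira: 14:30-14:55.
That's a single block of 25 minutes.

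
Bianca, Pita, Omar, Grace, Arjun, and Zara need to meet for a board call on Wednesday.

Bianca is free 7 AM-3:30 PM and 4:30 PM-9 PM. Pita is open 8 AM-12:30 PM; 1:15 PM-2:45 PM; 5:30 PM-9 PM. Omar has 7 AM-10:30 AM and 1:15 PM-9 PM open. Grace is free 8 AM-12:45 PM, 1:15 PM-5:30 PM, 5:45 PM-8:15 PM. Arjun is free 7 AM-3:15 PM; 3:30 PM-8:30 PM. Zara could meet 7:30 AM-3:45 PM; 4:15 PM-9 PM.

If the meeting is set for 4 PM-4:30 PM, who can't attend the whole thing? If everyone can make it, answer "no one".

Bianca: not fully free for 16:00-16:30. Pita: not fully free for 16:00-16:30. Omar: free for 16:00-16:30. Grace: free for 16:00-16:30. Arjun: free for 16:00-16:30. Zara: not fully free for 16:00-16:30.

Bianca, Pita, Zara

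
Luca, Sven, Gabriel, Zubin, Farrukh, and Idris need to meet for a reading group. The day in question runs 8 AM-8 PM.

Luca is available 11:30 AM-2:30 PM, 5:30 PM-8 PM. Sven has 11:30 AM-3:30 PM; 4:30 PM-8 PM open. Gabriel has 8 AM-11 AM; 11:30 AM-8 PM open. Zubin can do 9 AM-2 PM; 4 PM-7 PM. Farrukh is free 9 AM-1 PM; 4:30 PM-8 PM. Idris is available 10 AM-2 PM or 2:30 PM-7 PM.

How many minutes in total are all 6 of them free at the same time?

Luca ∩ Sven: 11:30-14:30, 17:30-20:00.
Luca ∩ Sven ∩ Gabriel: 11:30-14:30, 17:30-20:00.
Luca ∩ Sven ∩ Gabriel ∩ Zubin: 11:30-14:00, 17:30-19:00.
Luca ∩ Sven ∩ Gabriel ∩ Zubin ∩ Farrukh: 11:30-13:00, 17:30-19:00.
Luca ∩ Sven ∩ Gabriel ∩ Zubin ∩ Farrukh ∩ Idris: 11:30-13:00, 17:30-19:00.
Summing the common windows: 90 + 90 = 180 minutes.

180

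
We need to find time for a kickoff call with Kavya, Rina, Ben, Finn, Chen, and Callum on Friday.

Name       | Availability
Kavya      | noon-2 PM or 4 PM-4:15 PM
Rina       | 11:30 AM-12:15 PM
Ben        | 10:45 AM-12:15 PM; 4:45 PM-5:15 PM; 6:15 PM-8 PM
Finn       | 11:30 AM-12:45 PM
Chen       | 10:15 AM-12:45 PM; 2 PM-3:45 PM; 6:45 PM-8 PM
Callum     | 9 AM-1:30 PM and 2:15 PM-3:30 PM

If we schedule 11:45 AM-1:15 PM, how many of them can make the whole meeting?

1

Callum can make the full 11:45-13:15 slot — that's 1.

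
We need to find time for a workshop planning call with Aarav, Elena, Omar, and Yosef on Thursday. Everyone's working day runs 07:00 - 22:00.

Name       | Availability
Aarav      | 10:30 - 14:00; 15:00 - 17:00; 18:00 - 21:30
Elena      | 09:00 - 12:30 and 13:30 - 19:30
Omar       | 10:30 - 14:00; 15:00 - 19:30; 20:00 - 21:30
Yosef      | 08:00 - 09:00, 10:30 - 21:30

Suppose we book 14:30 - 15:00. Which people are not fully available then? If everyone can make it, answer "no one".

Aarav, Omar

Aarav: not fully free for 14:30-15:00. Elena: free for 14:30-15:00. Omar: not fully free for 14:30-15:00. Yosef: free for 14:30-15:00.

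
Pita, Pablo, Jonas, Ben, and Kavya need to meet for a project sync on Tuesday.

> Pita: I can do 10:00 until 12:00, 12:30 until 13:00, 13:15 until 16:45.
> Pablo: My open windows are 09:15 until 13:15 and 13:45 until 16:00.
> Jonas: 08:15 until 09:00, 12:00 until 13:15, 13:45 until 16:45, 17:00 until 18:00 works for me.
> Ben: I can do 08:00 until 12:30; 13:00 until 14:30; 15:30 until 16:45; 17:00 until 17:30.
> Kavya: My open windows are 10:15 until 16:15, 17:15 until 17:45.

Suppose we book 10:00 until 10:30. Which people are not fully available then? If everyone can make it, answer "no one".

Pita: free for 10:00-10:30. Pablo: free for 10:00-10:30. Jonas: not fully free for 10:00-10:30. Ben: free for 10:00-10:30. Kavya: not fully free for 10:00-10:30.

Jonas, Kavya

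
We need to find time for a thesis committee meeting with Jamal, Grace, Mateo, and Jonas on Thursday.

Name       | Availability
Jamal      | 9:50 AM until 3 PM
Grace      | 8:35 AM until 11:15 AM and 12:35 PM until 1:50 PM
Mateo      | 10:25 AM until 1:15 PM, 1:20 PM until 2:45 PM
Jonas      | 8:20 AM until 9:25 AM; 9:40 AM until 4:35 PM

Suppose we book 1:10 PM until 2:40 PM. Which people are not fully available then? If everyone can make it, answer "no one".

Grace, Mateo

Jamal: free for 13:10-14:40. Grace: not fully free for 13:10-14:40. Mateo: not fully free for 13:10-14:40. Jonas: free for 13:10-14:40.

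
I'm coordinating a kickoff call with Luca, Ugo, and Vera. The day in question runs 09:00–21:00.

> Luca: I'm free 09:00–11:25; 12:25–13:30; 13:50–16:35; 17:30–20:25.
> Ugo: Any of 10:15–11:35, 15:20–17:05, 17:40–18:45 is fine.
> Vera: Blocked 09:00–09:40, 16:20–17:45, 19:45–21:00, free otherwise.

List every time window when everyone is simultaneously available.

Luca free: 09:00-11:25, 12:25-13:30, 13:50-16:35, 17:30-20:25.
Ugo free: 10:15-11:35, 15:20-17:05, 17:40-18:45.
Vera free: 09:40-16:20, 17:45-19:45 (invert busy blocks within the working day).
Luca ∩ Ugo: 10:15-11:25, 15:20-16:35, 17:40-18:45.
Luca ∩ Ugo ∩ Vera: 10:15-11:25, 15:20-16:20, 17:45-18:45.
So the common availability across everyone is 10:15-11:25, 15:20-16:20, 17:45-18:45.

10:15-11:25, 15:20-16:20, 17:45-18:45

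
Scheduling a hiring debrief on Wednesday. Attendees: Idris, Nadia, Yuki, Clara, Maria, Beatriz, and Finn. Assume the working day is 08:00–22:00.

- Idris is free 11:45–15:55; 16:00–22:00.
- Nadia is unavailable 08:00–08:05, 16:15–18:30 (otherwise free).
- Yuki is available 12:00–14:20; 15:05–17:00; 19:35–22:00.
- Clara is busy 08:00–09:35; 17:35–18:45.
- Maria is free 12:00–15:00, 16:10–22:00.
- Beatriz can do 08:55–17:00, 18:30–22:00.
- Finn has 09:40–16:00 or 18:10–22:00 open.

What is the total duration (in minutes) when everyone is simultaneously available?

Idris free: 11:45-15:55, 16:00-22:00.
Nadia free: 08:05-16:15, 18:30-22:00 (invert busy blocks within the working day).
Yuki free: 12:00-14:20, 15:05-17:00, 19:35-22:00.
Clara free: 09:35-17:35, 18:45-22:00 (invert busy blocks within the working day).
Maria free: 12:00-15:00, 16:10-22:00.
Beatriz free: 08:55-17:00, 18:30-22:00.
Finn free: 09:40-16:00, 18:10-22:00.
Idris ∩ Nadia: 11:45-15:55, 16:00-16:15, 18:30-22:00.
Idris ∩ Nadia ∩ Yuki: 12:00-14:20, 15:05-15:55, 16:00-16:15, 19:35-22:00.
Idris ∩ Nadia ∩ Yuki ∩ Clara: 12:00-14:20, 15:05-15:55, 16:00-16:15, 19:35-22:00.
Idris ∩ Nadia ∩ Yuki ∩ Clara ∩ Maria: 12:00-14:20, 16:10-16:15, 19:35-22:00.
Idris ∩ Nadia ∩ Yuki ∩ Clara ∩ Maria ∩ Beatriz: 12:00-14:20, 16:10-16:15, 19:35-22:00.
Idris ∩ Nadia ∩ Yuki ∩ Clara ∩ Maria ∩ Beatriz ∩ Finn: 12:00-14:20, 19:35-22:00.
Summing the common windows: 140 + 145 = 285 minutes.

285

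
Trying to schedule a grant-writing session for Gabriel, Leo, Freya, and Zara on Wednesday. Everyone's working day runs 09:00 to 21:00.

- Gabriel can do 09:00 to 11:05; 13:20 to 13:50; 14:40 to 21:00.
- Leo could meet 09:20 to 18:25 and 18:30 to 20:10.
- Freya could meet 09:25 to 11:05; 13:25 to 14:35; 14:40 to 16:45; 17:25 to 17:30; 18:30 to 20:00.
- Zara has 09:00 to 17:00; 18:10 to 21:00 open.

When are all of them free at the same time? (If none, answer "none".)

Gabriel ∩ Leo: 09:20-11:05, 13:20-13:50, 14:40-18:25, 18:30-20:10.
Gabriel ∩ Leo ∩ Freya: 09:25-11:05, 13:25-13:50, 14:40-16:45, 17:25-17:30, 18:30-20:00.
Gabriel ∩ Leo ∩ Freya ∩ Zara: 09:25-11:05, 13:25-13:50, 14:40-16:45, 18:30-20:00.

09:25-11:05, 13:25-13:50, 14:40-16:45, 18:30-20:00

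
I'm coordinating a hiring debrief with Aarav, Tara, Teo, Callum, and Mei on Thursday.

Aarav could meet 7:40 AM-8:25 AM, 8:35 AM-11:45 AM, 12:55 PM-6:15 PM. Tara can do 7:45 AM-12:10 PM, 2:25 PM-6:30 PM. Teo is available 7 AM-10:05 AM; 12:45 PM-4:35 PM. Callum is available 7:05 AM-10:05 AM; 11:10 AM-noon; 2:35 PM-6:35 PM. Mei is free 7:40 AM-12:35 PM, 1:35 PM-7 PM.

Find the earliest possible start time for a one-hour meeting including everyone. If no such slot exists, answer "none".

08:35

Aarav ∩ Tara: 07:45-08:25, 08:35-11:45, 14:25-18:15.
Aarav ∩ Tara ∩ Teo: 07:45-08:25, 08:35-10:05, 14:25-16:35.
Aarav ∩ Tara ∩ Teo ∩ Callum: 07:45-08:25, 08:35-10:05, 14:35-16:35.
Aarav ∩ Tara ∩ Teo ∩ Callum ∩ Mei: 07:45-08:25, 08:35-10:05, 14:35-16:35.
So the common availability across everyone is 07:45-08:25, 08:35-10:05, 14:35-16:35.
The first common window of at least 60 minutes is 08:35-10:05, so the earliest start is 08:35.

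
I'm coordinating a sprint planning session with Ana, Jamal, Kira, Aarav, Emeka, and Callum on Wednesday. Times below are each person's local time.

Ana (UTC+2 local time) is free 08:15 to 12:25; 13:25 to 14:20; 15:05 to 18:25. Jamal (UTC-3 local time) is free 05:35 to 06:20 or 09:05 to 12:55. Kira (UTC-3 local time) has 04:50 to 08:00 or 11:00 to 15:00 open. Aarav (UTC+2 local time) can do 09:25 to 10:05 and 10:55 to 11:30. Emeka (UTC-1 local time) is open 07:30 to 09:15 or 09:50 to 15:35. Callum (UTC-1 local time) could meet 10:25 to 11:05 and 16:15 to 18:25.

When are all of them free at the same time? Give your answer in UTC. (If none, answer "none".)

Ana in UTC: 06:15-10:25, 11:25-12:20, 13:05-16:25 (subtract 2h to convert from UTC+2).
Jamal in UTC: 08:35-09:20, 12:05-15:55 (add 3h to convert from UTC-3).
Kira in UTC: 07:50-11:00, 14:00-18:00 (add 3h to convert from UTC-3).
Aarav in UTC: 07:25-08:05, 08:55-09:30 (subtract 2h to convert from UTC+2).
Emeka in UTC: 08:30-10:15, 10:50-16:35 (add 1h to convert from UTC-1).
Callum in UTC: 11:25-12:05, 17:15-19:25 (add 1h to convert from UTC-1).
Ana ∩ Jamal: 08:35-09:20, 12:05-12:20, 13:05-15:55.
Ana ∩ Jamal ∩ Kira: 08:35-09:20, 14:00-15:55.
Ana ∩ Jamal ∩ Kira ∩ Aarav: 08:55-09:20.
Ana ∩ Jamal ∩ Kira ∩ Aarav ∩ Emeka: 08:55-09:20.
Ana ∩ Jamal ∩ Kira ∩ Aarav ∩ Emeka ∩ Callum: ∅.
There is no time when everyone is free.

none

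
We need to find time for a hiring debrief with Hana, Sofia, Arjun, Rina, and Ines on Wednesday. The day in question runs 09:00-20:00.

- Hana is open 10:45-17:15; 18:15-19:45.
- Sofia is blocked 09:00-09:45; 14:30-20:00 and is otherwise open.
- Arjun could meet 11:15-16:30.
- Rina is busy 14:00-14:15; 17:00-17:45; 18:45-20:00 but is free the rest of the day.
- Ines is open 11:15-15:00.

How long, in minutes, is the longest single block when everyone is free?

Hana free: 10:45-17:15, 18:15-19:45.
Sofia free: 09:45-14:30 (invert busy blocks within the working day).
Arjun free: 11:15-16:30.
Rina free: 09:00-14:00, 14:15-17:00, 17:45-18:45 (invert busy blocks within the working day).
Ines free: 11:15-15:00.
Hana ∩ Sofia: 10:45-14:30.
Hana ∩ Sofia ∩ Arjun: 11:15-14:30.
Hana ∩ Sofia ∩ Arjun ∩ Rina: 11:15-14:00, 14:15-14:30.
Hana ∩ Sofia ∩ Arjun ∩ Rina ∩ Ines: 11:15-14:00, 14:15-14:30.
So the common availability across everyone is 11:15-14:00, 14:15-14:30.
The longest is 11:15-14:00 at 165 minutes.

165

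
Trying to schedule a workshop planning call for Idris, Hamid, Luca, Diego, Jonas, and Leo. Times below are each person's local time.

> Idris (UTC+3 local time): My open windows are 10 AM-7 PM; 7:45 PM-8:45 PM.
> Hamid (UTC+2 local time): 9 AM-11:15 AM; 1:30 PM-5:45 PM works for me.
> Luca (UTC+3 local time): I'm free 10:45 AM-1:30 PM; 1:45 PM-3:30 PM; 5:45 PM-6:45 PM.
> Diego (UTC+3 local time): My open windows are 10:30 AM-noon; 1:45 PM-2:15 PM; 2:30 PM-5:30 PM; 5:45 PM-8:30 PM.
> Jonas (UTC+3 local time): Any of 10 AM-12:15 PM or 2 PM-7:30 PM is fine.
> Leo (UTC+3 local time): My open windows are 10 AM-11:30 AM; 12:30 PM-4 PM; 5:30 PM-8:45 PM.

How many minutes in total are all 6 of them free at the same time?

Idris in UTC: 07:00-16:00, 16:45-17:45 (subtract 3h to convert from UTC+3).
Hamid in UTC: 07:00-09:15, 11:30-15:45 (subtract 2h to convert from UTC+2).
Luca in UTC: 07:45-10:30, 10:45-12:30, 14:45-15:45 (subtract 3h to convert from UTC+3).
Diego in UTC: 07:30-09:00, 10:45-11:15, 11:30-14:30, 14:45-17:30 (subtract 3h to convert from UTC+3).
Jonas in UTC: 07:00-09:15, 11:00-16:30 (subtract 3h to convert from UTC+3).
Leo in UTC: 07:00-08:30, 09:30-13:00, 14:30-17:45 (subtract 3h to convert from UTC+3).
Idris ∩ Hamid: 07:00-09:15, 11:30-15:45.
Idris ∩ Hamid ∩ Luca: 07:45-09:15, 11:30-12:30, 14:45-15:45.
Idris ∩ Hamid ∩ Luca ∩ Diego: 07:45-09:00, 11:30-12:30, 14:45-15:45.
Idris ∩ Hamid ∩ Luca ∩ Diego ∩ Jonas: 07:45-09:00, 11:30-12:30, 14:45-15:45.
Idris ∩ Hamid ∩ Luca ∩ Diego ∩ Jonas ∩ Leo: 07:45-08:30, 11:30-12:30, 14:45-15:45.
Those are the intersection windows.
Summing the common windows: 45 + 60 + 60 = 165 minutes.

165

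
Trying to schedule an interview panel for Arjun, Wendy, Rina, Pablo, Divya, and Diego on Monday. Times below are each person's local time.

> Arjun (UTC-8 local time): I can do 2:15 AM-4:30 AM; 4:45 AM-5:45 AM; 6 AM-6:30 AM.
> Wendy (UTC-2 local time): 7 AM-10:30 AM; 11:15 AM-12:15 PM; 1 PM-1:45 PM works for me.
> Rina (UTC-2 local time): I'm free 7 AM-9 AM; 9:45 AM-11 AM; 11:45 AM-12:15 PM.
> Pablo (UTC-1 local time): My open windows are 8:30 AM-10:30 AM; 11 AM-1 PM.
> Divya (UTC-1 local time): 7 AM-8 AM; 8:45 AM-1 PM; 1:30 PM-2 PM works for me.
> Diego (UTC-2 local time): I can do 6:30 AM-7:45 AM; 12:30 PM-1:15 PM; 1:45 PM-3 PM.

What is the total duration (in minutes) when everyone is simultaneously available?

Arjun in UTC: 10:15-12:30, 12:45-13:45, 14:00-14:30 (add 8h to convert from UTC-8).
Wendy in UTC: 09:00-12:30, 13:15-14:15, 15:00-15:45 (add 2h to convert from UTC-2).
Rina in UTC: 09:00-11:00, 11:45-13:00, 13:45-14:15 (add 2h to convert from UTC-2).
Pablo in UTC: 09:30-11:30, 12:00-14:00 (add 1h to convert from UTC-1).
Divya in UTC: 08:00-09:00, 09:45-14:00, 14:30-15:00 (add 1h to convert from UTC-1).
Diego in UTC: 08:30-09:45, 14:30-15:15, 15:45-17:00 (add 2h to convert from UTC-2).
Arjun ∩ Wendy: 10:15-12:30, 13:15-13:45, 14:00-14:15.
Arjun ∩ Wendy ∩ Rina: 10:15-11:00, 11:45-12:30, 14:00-14:15.
Arjun ∩ Wendy ∩ Rina ∩ Pablo: 10:15-11:00, 12:00-12:30.
Arjun ∩ Wendy ∩ Rina ∩ Pablo ∩ Divya: 10:15-11:00, 12:00-12:30.
Arjun ∩ Wendy ∩ Rina ∩ Pablo ∩ Divya ∩ Diego: ∅.
There is no time when everyone is free.
There is no common window, so the total is 0 minutes.

0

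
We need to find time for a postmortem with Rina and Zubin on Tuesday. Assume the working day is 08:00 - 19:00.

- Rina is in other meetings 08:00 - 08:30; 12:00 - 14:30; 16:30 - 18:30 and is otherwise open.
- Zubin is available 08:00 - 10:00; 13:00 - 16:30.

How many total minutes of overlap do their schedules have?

Rina free: 08:30-12:00, 14:30-16:30, 18:30-19:00 (invert busy blocks within the working day).
Zubin free: 08:00-10:00, 13:00-16:30.
Rina ∩ Zubin: 08:30-10:00, 14:30-16:30.
So the common availability across everyone is 08:30-10:00, 14:30-16:30.
Summing the common windows: 90 + 120 = 210 minutes.

210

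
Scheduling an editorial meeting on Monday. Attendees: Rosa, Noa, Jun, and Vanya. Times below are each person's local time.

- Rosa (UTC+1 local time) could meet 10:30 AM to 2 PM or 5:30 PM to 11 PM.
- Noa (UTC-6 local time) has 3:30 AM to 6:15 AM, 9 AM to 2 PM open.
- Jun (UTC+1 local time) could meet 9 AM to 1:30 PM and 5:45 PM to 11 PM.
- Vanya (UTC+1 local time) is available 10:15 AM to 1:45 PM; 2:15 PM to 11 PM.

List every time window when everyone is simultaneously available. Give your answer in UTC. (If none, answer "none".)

Rosa in UTC: 09:30-13:00, 16:30-22:00 (subtract 1h to convert from UTC+1).
Noa in UTC: 09:30-12:15, 15:00-20:00 (add 6h to convert from UTC-6).
Jun in UTC: 08:00-12:30, 16:45-22:00 (subtract 1h to convert from UTC+1).
Vanya in UTC: 09:15-12:45, 13:15-22:00 (subtract 1h to convert from UTC+1).
Rosa ∩ Noa: 09:30-12:15, 16:30-20:00.
Rosa ∩ Noa ∩ Jun: 09:30-12:15, 16:45-20:00.
Rosa ∩ Noa ∩ Jun ∩ Vanya: 09:30-12:15, 16:45-20:00.
So the common availability across everyone is 09:30-12:15, 16:45-20:00.

09:30-12:15, 16:45-20:00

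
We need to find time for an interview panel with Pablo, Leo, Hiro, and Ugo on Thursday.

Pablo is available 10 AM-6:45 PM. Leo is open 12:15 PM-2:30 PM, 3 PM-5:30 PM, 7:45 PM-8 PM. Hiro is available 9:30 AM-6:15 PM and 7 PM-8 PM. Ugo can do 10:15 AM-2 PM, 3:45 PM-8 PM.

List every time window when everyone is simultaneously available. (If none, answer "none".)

12:15-14:00, 15:45-17:30

Pablo ∩ Leo: 12:15-14:30, 15:00-17:30.
Pablo ∩ Leo ∩ Hiro: 12:15-14:30, 15:00-17:30.
Pablo ∩ Leo ∩ Hiro ∩ Ugo: 12:15-14:00, 15:45-17:30.
So the common availability across everyone is 12:15-14:00, 15:45-17:30.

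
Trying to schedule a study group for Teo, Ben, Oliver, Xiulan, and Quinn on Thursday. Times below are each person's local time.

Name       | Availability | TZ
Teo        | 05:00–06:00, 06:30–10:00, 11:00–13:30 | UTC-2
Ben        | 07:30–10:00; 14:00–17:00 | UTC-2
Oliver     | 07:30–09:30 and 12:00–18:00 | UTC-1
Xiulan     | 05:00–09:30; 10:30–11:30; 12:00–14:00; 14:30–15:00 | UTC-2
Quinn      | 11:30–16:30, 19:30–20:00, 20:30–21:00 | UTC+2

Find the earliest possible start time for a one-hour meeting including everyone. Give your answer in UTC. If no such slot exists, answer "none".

09:30

Teo in UTC: 07:00-08:00, 08:30-12:00, 13:00-15:30 (add 2h to convert from UTC-2).
Ben in UTC: 09:30-12:00, 16:00-19:00 (add 2h to convert from UTC-2).
Oliver in UTC: 08:30-10:30, 13:00-19:00 (add 1h to convert from UTC-1).
Xiulan in UTC: 07:00-11:30, 12:30-13:30, 14:00-16:00, 16:30-17:00 (add 2h to convert from UTC-2).
Quinn in UTC: 09:30-14:30, 17:30-18:00, 18:30-19:00 (subtract 2h to convert from UTC+2).
Teo ∩ Ben: 09:30-12:00.
Teo ∩ Ben ∩ Oliver: 09:30-10:30.
Teo ∩ Ben ∩ Oliver ∩ Xiulan: 09:30-10:30.
Teo ∩ Ben ∩ Oliver ∩ Xiulan ∩ Quinn: 09:30-10:30.
So the common availability across everyone is 09:30-10:30.
The first common window of at least 60 minutes is 09:30-10:30, so the earliest start is 09:30.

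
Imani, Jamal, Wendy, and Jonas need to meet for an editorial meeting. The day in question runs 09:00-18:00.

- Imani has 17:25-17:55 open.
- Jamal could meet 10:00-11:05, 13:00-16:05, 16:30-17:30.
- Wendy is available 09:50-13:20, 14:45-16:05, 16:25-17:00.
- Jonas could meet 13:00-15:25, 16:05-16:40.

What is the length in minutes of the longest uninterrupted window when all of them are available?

0

Imani ∩ Jamal: 17:25-17:30.
Imani ∩ Jamal ∩ Wendy: ∅.
Imani ∩ Jamal ∩ Wendy ∩ Jonas: ∅.
There is no time when everyone is free.
No common window exists, so the longest block is 0 minutes.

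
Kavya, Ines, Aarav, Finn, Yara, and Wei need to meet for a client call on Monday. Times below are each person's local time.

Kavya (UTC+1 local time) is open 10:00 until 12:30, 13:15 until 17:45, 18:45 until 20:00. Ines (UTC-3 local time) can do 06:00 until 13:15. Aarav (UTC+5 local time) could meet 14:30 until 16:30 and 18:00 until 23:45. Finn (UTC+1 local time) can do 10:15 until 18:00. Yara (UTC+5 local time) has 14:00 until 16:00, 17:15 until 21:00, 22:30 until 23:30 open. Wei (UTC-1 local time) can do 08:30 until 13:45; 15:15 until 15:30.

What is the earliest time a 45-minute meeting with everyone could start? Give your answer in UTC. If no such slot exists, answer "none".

09:30

Kavya in UTC: 09:00-11:30, 12:15-16:45, 17:45-19:00 (subtract 1h to convert from UTC+1).
Ines in UTC: 09:00-16:15 (add 3h to convert from UTC-3).
Aarav in UTC: 09:30-11:30, 13:00-18:45 (subtract 5h to convert from UTC+5).
Finn in UTC: 09:15-17:00 (subtract 1h to convert from UTC+1).
Yara in UTC: 09:00-11:00, 12:15-16:00, 17:30-18:30 (subtract 5h to convert from UTC+5).
Wei in UTC: 09:30-14:45, 16:15-16:30 (add 1h to convert from UTC-1).
Kavya ∩ Ines: 09:00-11:30, 12:15-16:15.
Kavya ∩ Ines ∩ Aarav: 09:30-11:30, 13:00-16:15.
Kavya ∩ Ines ∩ Aarav ∩ Finn: 09:30-11:30, 13:00-16:15.
Kavya ∩ Ines ∩ Aarav ∩ Finn ∩ Yara: 09:30-11:00, 13:00-16:00.
Kavya ∩ Ines ∩ Aarav ∩ Finn ∩ Yara ∩ Wei: 09:30-11:00, 13:00-14:45.
The first common window of at least 45 minutes is 09:30-11:00, so the earliest start is 09:30.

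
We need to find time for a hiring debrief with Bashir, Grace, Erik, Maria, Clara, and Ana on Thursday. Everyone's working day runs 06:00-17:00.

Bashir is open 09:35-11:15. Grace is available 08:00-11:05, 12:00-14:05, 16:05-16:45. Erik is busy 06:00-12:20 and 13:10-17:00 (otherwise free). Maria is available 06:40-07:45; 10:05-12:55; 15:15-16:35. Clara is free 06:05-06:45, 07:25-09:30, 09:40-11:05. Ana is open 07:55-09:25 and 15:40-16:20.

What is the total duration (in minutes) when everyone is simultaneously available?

Bashir free: 09:35-11:15.
Grace free: 08:00-11:05, 12:00-14:05, 16:05-16:45.
Erik free: 12:20-13:10 (invert busy blocks within the working day).
Maria free: 06:40-07:45, 10:05-12:55, 15:15-16:35.
Clara free: 06:05-06:45, 07:25-09:30, 09:40-11:05.
Ana free: 07:55-09:25, 15:40-16:20.
Bashir ∩ Grace: 09:35-11:05.
Bashir ∩ Grace ∩ Erik: ∅.
Bashir ∩ Grace ∩ Erik ∩ Maria: ∅.
Bashir ∩ Grace ∩ Erik ∩ Maria ∩ Clara: ∅.
Bashir ∩ Grace ∩ Erik ∩ Maria ∩ Clara ∩ Ana: ∅.
There is no time when everyone is free.
There is no common window, so the total is 0 minutes.

0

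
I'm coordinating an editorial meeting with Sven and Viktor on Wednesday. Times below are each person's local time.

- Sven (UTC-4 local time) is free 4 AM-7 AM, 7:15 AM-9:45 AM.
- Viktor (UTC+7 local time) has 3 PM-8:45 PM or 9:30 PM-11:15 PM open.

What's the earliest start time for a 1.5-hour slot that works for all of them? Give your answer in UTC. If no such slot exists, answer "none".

Sven in UTC: 08:00-11:00, 11:15-13:45 (add 4h to convert from UTC-4).
Viktor in UTC: 08:00-13:45, 14:30-16:15 (subtract 7h to convert from UTC+7).
Sven ∩ Viktor: 08:00-11:00, 11:15-13:45.
The first common window of at least 90 minutes is 08:00-11:00, so the earliest start is 08:00.

08:00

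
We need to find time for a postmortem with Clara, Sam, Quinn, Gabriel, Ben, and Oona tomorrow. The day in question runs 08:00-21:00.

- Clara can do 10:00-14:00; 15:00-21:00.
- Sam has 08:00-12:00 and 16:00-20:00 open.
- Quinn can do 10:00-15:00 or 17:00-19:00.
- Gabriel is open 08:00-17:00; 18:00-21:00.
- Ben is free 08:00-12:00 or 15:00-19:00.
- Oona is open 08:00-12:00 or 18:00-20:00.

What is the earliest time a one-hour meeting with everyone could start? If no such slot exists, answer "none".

Clara ∩ Sam: 10:00-12:00, 16:00-20:00.
Clara ∩ Sam ∩ Quinn: 10:00-12:00, 17:00-19:00.
Clara ∩ Sam ∩ Quinn ∩ Gabriel: 10:00-12:00, 18:00-19:00.
Clara ∩ Sam ∩ Quinn ∩ Gabriel ∩ Ben: 10:00-12:00, 18:00-19:00.
Clara ∩ Sam ∩ Quinn ∩ Gabriel ∩ Ben ∩ Oona: 10:00-12:00, 18:00-19:00.
Those are the intersection windows.
The first common window of at least 60 minutes is 10:00-12:00, so the earliest start is 10:00.

10:00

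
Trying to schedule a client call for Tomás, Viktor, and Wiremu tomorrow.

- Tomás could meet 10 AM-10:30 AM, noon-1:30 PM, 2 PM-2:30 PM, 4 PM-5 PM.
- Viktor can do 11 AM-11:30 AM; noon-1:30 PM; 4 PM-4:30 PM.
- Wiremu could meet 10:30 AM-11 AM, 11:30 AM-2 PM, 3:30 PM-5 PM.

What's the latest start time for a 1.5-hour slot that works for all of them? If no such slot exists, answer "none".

Tomás ∩ Viktor: 12:00-13:30, 16:00-16:30.
Tomás ∩ Viktor ∩ Wiremu: 12:00-13:30, 16:00-16:30.
So the common availability across everyone is 12:00-13:30, 16:00-16:30.
The last common window of at least 90 minutes is 12:00-13:30; a 90-minute meeting can start as late as 12:00 and still end by 13:30.

12:00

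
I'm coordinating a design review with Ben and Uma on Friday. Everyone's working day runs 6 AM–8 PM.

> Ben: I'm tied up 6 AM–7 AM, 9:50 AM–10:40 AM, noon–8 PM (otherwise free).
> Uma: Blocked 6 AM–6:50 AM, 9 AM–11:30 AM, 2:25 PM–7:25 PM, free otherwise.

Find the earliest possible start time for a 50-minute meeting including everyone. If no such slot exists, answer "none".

07:00

Ben free: 07:00-09:50, 10:40-12:00 (invert busy blocks within the working day).
Uma free: 06:50-09:00, 11:30-14:25, 19:25-20:00 (invert busy blocks within the working day).
Ben ∩ Uma: 07:00-09:00, 11:30-12:00.
The first common window of at least 50 minutes is 07:00-09:00, so the earliest start is 07:00.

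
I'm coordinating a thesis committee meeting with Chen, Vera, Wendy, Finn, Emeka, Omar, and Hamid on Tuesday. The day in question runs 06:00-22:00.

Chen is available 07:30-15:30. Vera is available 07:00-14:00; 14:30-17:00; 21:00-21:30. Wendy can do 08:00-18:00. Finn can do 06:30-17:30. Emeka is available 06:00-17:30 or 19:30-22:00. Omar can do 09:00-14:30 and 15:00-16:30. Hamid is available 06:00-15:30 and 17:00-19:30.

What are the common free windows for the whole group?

09:00-14:00, 15:00-15:30

Chen ∩ Vera: 07:30-14:00, 14:30-15:30.
Chen ∩ Vera ∩ Wendy: 08:00-14:00, 14:30-15:30.
Chen ∩ Vera ∩ Wendy ∩ Finn: 08:00-14:00, 14:30-15:30.
Chen ∩ Vera ∩ Wendy ∩ Finn ∩ Emeka: 08:00-14:00, 14:30-15:30.
Chen ∩ Vera ∩ Wendy ∩ Finn ∩ Emeka ∩ Omar: 09:00-14:00, 15:00-15:30.
Chen ∩ Vera ∩ Wendy ∩ Finn ∩ Emeka ∩ Omar ∩ Hamid: 09:00-14:00, 15:00-15:30.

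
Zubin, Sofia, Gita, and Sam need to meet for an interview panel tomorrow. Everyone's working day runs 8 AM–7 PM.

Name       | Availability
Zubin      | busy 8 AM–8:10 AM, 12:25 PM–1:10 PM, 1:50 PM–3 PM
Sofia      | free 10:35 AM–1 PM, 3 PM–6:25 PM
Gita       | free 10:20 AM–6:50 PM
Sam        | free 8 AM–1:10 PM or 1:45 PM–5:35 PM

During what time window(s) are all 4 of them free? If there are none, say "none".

Zubin free: 08:10-12:25, 13:10-13:50, 15:00-19:00 (invert busy blocks within the working day).
Sofia free: 10:35-13:00, 15:00-18:25.
Gita free: 10:20-18:50.
Sam free: 08:00-13:10, 13:45-17:35.
Zubin ∩ Sofia: 10:35-12:25, 15:00-18:25.
Zubin ∩ Sofia ∩ Gita: 10:35-12:25, 15:00-18:25.
Zubin ∩ Sofia ∩ Gita ∩ Sam: 10:35-12:25, 15:00-17:35.
So the common availability across everyone is 10:35-12:25, 15:00-17:35.

10:35-12:25, 15:00-17:35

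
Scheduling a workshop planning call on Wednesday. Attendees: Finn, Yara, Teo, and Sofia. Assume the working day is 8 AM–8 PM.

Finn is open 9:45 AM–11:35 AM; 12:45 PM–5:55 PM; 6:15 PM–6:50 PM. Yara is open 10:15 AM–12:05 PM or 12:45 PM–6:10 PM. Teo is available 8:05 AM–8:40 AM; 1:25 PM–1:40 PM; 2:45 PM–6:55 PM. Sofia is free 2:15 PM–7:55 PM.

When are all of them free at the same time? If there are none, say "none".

14:45-17:55

Finn ∩ Yara: 10:15-11:35, 12:45-17:55.
Finn ∩ Yara ∩ Teo: 13:25-13:40, 14:45-17:55.
Finn ∩ Yara ∩ Teo ∩ Sofia: 14:45-17:55.
So the common availability across everyone is 14:45-17:55.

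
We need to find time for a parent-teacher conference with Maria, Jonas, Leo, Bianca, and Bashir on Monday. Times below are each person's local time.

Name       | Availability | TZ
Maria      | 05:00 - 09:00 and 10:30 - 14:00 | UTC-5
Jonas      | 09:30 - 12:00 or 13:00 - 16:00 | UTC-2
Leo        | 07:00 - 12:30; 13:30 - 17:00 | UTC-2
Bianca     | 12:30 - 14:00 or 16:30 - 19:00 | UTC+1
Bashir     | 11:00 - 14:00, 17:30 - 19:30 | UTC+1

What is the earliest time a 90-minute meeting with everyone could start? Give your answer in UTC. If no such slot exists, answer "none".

11:30

Maria in UTC: 10:00-14:00, 15:30-19:00 (add 5h to convert from UTC-5).
Jonas in UTC: 11:30-14:00, 15:00-18:00 (add 2h to convert from UTC-2).
Leo in UTC: 09:00-14:30, 15:30-19:00 (add 2h to convert from UTC-2).
Bianca in UTC: 11:30-13:00, 15:30-18:00 (subtract 1h to convert from UTC+1).
Bashir in UTC: 10:00-13:00, 16:30-18:30 (subtract 1h to convert from UTC+1).
Maria ∩ Jonas: 11:30-14:00, 15:30-18:00.
Maria ∩ Jonas ∩ Leo: 11:30-14:00, 15:30-18:00.
Maria ∩ Jonas ∩ Leo ∩ Bianca: 11:30-13:00, 15:30-18:00.
Maria ∩ Jonas ∩ Leo ∩ Bianca ∩ Bashir: 11:30-13:00, 16:30-18:00.
The first common window of at least 90 minutes is 11:30-13:00, so the earliest start is 11:30.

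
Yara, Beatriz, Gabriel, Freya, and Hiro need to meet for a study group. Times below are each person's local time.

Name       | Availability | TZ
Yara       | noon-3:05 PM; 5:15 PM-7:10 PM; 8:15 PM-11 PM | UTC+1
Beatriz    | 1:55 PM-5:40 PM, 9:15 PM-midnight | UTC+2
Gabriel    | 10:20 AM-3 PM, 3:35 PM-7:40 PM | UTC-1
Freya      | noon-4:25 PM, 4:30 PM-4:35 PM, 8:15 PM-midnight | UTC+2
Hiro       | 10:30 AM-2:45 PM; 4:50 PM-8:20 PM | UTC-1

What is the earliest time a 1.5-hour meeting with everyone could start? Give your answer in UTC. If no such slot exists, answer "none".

11:55

Yara in UTC: 11:00-14:05, 16:15-18:10, 19:15-22:00 (subtract 1h to convert from UTC+1).
Beatriz in UTC: 11:55-15:40, 19:15-22:00 (subtract 2h to convert from UTC+2).
Gabriel in UTC: 11:20-16:00, 16:35-20:40 (add 1h to convert from UTC-1).
Freya in UTC: 10:00-14:25, 14:30-14:35, 18:15-22:00 (subtract 2h to convert from UTC+2).
Hiro in UTC: 11:30-15:45, 17:50-21:20 (add 1h to convert from UTC-1).
Yara ∩ Beatriz: 11:55-14:05, 19:15-22:00.
Yara ∩ Beatriz ∩ Gabriel: 11:55-14:05, 19:15-20:40.
Yara ∩ Beatriz ∩ Gabriel ∩ Freya: 11:55-14:05, 19:15-20:40.
Yara ∩ Beatriz ∩ Gabriel ∩ Freya ∩ Hiro: 11:55-14:05, 19:15-20:40.
So the common availability across everyone is 11:55-14:05, 19:15-20:40.
The first common window of at least 90 minutes is 11:55-14:05, so the earliest start is 11:55.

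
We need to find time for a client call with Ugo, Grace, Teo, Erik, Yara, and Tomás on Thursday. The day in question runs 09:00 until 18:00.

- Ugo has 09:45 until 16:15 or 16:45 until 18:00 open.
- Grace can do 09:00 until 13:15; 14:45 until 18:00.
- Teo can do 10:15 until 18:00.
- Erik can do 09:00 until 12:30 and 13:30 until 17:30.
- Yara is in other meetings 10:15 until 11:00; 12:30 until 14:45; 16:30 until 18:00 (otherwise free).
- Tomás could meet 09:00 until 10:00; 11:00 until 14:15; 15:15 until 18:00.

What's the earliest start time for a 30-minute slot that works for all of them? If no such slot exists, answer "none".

Ugo free: 09:45-16:15, 16:45-18:00.
Grace free: 09:00-13:15, 14:45-18:00.
Teo free: 10:15-18:00.
Erik free: 09:00-12:30, 13:30-17:30.
Yara free: 09:00-10:15, 11:00-12:30, 14:45-16:30 (invert busy blocks within the working day).
Tomás free: 09:00-10:00, 11:00-14:15, 15:15-18:00.
Ugo ∩ Grace: 09:45-13:15, 14:45-16:15, 16:45-18:00.
Ugo ∩ Grace ∩ Teo: 10:15-13:15, 14:45-16:15, 16:45-18:00.
Ugo ∩ Grace ∩ Teo ∩ Erik: 10:15-12:30, 14:45-16:15, 16:45-17:30.
Ugo ∩ Grace ∩ Teo ∩ Erik ∩ Yara: 11:00-12:30, 14:45-16:15.
Ugo ∩ Grace ∩ Teo ∩ Erik ∩ Yara ∩ Tomás: 11:00-12:30, 15:15-16:15.
The first common window of at least 30 minutes is 11:00-12:30, so the earliest start is 11:00.

11:00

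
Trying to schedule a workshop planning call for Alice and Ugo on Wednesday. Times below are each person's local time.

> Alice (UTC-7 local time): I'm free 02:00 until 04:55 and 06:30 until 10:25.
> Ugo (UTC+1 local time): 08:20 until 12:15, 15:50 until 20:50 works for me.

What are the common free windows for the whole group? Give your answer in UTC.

09:00-11:15, 14:50-17:25

Alice in UTC: 09:00-11:55, 13:30-17:25 (add 7h to convert from UTC-7).
Ugo in UTC: 07:20-11:15, 14:50-19:50 (subtract 1h to convert from UTC+1).
Alice ∩ Ugo: 09:00-11:15, 14:50-17:25.
So the common availability across everyone is 09:00-11:15, 14:50-17:25.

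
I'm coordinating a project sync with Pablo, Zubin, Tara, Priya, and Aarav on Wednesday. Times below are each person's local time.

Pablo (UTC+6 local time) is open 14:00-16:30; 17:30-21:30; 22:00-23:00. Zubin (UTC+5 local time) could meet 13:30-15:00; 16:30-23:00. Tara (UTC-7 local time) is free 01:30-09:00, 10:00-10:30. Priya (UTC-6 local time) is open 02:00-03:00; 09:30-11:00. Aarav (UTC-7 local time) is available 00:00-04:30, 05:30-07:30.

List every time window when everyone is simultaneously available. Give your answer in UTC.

08:30-09:00

Pablo in UTC: 08:00-10:30, 11:30-15:30, 16:00-17:00 (subtract 6h to convert from UTC+6).
Zubin in UTC: 08:30-10:00, 11:30-18:00 (subtract 5h to convert from UTC+5).
Tara in UTC: 08:30-16:00, 17:00-17:30 (add 7h to convert from UTC-7).
Priya in UTC: 08:00-09:00, 15:30-17:00 (add 6h to convert from UTC-6).
Aarav in UTC: 07:00-11:30, 12:30-14:30 (add 7h to convert from UTC-7).
Pablo ∩ Zubin: 08:30-10:00, 11:30-15:30, 16:00-17:00.
Pablo ∩ Zubin ∩ Tara: 08:30-10:00, 11:30-15:30.
Pablo ∩ Zubin ∩ Tara ∩ Priya: 08:30-09:00.
Pablo ∩ Zubin ∩ Tara ∩ Priya ∩ Aarav: 08:30-09:00.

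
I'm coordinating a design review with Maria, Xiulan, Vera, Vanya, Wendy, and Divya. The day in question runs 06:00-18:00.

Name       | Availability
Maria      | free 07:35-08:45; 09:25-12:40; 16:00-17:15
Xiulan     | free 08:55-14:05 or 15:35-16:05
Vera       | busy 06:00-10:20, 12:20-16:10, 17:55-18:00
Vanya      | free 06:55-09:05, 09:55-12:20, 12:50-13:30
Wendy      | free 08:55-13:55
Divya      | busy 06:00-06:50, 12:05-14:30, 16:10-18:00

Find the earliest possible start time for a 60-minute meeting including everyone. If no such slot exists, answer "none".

Maria free: 07:35-08:45, 09:25-12:40, 16:00-17:15.
Xiulan free: 08:55-14:05, 15:35-16:05.
Vera free: 10:20-12:20, 16:10-17:55 (invert busy blocks within the working day).
Vanya free: 06:55-09:05, 09:55-12:20, 12:50-13:30.
Wendy free: 08:55-13:55.
Divya free: 06:50-12:05, 14:30-16:10 (invert busy blocks within the working day).
Maria ∩ Xiulan: 09:25-12:40, 16:00-16:05.
Maria ∩ Xiulan ∩ Vera: 10:20-12:20.
Maria ∩ Xiulan ∩ Vera ∩ Vanya: 10:20-12:20.
Maria ∩ Xiulan ∩ Vera ∩ Vanya ∩ Wendy: 10:20-12:20.
Maria ∩ Xiulan ∩ Vera ∩ Vanya ∩ Wendy ∩ Divya: 10:20-12:05.
The first common window of at least 60 minutes is 10:20-12:05, so the earliest start is 10:20.

10:20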